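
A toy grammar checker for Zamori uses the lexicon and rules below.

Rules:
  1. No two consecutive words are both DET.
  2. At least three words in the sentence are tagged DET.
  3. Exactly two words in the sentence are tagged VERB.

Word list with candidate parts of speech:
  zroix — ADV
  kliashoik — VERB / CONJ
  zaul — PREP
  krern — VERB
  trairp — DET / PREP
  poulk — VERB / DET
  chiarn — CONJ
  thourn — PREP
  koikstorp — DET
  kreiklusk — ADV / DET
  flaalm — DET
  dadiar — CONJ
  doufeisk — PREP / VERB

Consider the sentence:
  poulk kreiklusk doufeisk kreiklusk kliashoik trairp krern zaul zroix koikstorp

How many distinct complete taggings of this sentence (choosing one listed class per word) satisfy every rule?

Candidates per position — 1:poulk {VERB,DET}; 2:kreiklusk {ADV,DET}; 3:doufeisk {PREP,VERB}; 4:kreiklusk {ADV,DET}; 5:kliashoik {VERB,CONJ}; 6:trairp {DET,PREP}; 7:krern {VERB}; 8:zaul {PREP}; 9:zroix {ADV}; 10:koikstorp {DET}.
There are 64 candidate sequences in total.
Checking each against the rules leaves 10 sequences.
Count = 10.

10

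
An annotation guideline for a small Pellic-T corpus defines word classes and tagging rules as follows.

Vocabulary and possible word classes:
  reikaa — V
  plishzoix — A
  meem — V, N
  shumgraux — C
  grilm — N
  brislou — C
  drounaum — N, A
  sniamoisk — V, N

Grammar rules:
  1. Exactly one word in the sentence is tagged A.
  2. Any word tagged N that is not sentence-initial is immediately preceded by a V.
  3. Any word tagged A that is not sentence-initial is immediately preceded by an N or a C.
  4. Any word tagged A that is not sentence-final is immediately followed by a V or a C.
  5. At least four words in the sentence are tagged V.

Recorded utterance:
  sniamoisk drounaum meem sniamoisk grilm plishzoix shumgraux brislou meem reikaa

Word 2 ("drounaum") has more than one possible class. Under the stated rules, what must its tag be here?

N

Candidates per position — 1:sniamoisk {V,N}; 2:drounaum {N,A}; 3:meem {V,N}; 4:sniamoisk {V,N}; 5:grilm {N}; 6:plishzoix {A}; 7:shumgraux {C}; 8:brislou {C}; 9:meem {V,N}; 10:reikaa {V}.
If word 2 were A, no tagging could satisfy rule 1; so word 2 is N.
If word 3 were N, no tagging could satisfy rule 2; so word 3 is V.
If word 4 were N, no tagging could satisfy rule 2; so word 4 is V.
If word 9 were N, no tagging could satisfy rule 2; so word 9 is V.
If word 1 were N, no tagging could satisfy rule 2; so word 1 is V.
That leaves exactly one tagging: V N V V N A C C V V.
Check: rule 1 ok; rule 2 ok; rule 3 ok; rule 4 ok; rule 5 ok.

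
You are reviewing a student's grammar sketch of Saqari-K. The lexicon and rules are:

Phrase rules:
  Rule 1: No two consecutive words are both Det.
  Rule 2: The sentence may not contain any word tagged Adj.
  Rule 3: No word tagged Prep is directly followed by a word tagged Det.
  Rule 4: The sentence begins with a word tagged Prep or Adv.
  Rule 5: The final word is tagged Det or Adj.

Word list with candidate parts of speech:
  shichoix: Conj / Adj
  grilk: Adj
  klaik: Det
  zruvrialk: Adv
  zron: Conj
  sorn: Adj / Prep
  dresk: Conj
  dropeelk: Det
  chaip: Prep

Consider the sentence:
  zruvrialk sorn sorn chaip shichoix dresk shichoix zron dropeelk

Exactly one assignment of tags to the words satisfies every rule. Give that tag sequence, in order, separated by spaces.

Candidates per position — 1:zruvrialk {Adv}; 2:sorn {Adj,Prep}; 3:sorn {Adj,Prep}; 4:chaip {Prep}; 5:shichoix {Conj,Adj}; 6:dresk {Conj}; 7:shichoix {Conj,Adj}; 8:zron {Conj}; 9:dropeelk {Det}.
At position 2, choosing Adj makes rule 2 impossible to satisfy; hence Prep.
At position 3, choosing Adj makes rule 2 impossible to satisfy; hence Prep.
At position 5, choosing Adj makes rule 2 impossible to satisfy; hence Conj.
At position 7, choosing Adj makes rule 2 impossible to satisfy; hence Conj.
So the tagging must be: Adv Prep Prep Prep Conj Conj Conj Conj Det.
Verifying each rule — rule 1 ✓; rule 2 ✓; rule 3 ✓; rule 4 ✓; rule 5 ✓.

Adv Prep Prep Prep Conj Conj Conj Conj Det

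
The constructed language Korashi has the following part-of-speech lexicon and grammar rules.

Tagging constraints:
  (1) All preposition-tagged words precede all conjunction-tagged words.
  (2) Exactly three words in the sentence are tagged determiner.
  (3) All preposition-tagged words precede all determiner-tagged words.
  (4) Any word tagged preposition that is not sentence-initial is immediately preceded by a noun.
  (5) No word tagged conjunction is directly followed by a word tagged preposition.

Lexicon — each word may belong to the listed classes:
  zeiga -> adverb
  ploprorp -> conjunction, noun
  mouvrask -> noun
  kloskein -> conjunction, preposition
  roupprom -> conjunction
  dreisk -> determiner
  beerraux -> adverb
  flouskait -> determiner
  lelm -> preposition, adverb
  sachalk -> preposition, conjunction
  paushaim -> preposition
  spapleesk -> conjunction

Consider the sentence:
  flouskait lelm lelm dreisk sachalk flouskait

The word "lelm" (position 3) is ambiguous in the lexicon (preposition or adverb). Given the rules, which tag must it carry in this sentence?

adverb

Candidates per position — 1:flouskait {determiner}; 2:lelm {preposition,adverb}; 3:lelm {preposition,adverb}; 4:dreisk {determiner}; 5:sachalk {preposition,conjunction}; 6:flouskait {determiner}.
At position 2, choosing preposition makes rule 3 impossible to satisfy; hence adverb.
At position 3, choosing preposition makes rule 3 impossible to satisfy; hence adverb.
At position 5, choosing preposition makes rule 3 impossible to satisfy; hence conjunction.
That leaves exactly one tagging: determiner adverb adverb determiner conjunction determiner.
Check: rule 1 holds; rule 2 holds; rule 3 holds; rule 4 holds; rule 5 holds.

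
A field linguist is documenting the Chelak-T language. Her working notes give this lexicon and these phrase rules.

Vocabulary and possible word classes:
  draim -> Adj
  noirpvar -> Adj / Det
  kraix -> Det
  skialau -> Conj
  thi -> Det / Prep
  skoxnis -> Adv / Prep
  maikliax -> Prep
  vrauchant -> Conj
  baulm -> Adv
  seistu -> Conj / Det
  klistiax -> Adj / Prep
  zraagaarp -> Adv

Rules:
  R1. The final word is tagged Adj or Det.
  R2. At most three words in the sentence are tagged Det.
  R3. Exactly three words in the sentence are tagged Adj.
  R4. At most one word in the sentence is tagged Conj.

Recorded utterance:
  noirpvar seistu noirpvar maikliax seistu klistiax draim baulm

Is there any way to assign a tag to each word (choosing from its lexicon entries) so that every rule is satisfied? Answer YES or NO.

Candidates per position — 1:noirpvar {Adj,Det}; 2:seistu {Conj,Det}; 3:noirpvar {Adj,Det}; 4:maikliax {Prep}; 5:seistu {Conj,Det}; 6:klistiax {Adj,Prep}; 7:draim {Adj}; 8:baulm {Adv}.
Rule 1 cannot be satisfied by any choice of tags from the lexicon.
So there is no consistent tagging.

NO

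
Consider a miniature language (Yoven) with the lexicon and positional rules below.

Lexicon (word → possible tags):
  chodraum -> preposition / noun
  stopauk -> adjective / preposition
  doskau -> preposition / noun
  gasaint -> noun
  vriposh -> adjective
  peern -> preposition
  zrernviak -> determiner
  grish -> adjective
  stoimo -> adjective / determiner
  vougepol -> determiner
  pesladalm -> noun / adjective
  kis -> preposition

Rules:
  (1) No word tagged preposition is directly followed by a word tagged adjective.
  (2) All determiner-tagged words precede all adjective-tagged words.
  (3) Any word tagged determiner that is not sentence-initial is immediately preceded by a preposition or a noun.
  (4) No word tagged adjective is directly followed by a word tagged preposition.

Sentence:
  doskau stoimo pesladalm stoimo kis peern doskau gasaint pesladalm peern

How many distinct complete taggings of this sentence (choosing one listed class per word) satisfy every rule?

4

Candidates per position — 1:doskau {preposition,noun}; 2:stoimo {adjective,determiner}; 3:pesladalm {noun,adjective}; 4:stoimo {adjective,determiner}; 5:kis {preposition}; 6:peern {preposition}; 7:doskau {preposition,noun}; 8:gasaint {noun}; 9:pesladalm {noun,adjective}; 10:peern {preposition}.
There are 64 candidate sequences in total.
The sequences that satisfy every rule: preposition determiner noun determiner preposition preposition preposition noun noun preposition; preposition determiner noun determiner preposition preposition noun noun noun preposition; noun determiner noun determiner preposition preposition preposition noun noun preposition; noun determiner noun determiner preposition preposition noun noun noun preposition.
Count = 4.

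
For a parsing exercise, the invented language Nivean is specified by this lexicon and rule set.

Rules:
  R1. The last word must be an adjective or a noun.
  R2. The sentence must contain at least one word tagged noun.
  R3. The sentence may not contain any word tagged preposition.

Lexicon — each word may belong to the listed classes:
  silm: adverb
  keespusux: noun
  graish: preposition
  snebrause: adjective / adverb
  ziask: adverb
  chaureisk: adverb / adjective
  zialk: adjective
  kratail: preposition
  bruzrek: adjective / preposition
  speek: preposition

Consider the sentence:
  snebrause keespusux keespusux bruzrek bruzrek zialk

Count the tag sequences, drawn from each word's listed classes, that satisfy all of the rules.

2

Candidates per position — 1:snebrause {adjective,adverb}; 2:keespusux {noun}; 3:keespusux {noun}; 4:bruzrek {adjective,preposition}; 5:bruzrek {adjective,preposition}; 6:zialk {adjective}.
There are 8 candidate sequences in total.
The sequences that satisfy every rule: adjective noun noun adjective adjective adjective; adverb noun noun adjective adjective adjective.
Count = 2.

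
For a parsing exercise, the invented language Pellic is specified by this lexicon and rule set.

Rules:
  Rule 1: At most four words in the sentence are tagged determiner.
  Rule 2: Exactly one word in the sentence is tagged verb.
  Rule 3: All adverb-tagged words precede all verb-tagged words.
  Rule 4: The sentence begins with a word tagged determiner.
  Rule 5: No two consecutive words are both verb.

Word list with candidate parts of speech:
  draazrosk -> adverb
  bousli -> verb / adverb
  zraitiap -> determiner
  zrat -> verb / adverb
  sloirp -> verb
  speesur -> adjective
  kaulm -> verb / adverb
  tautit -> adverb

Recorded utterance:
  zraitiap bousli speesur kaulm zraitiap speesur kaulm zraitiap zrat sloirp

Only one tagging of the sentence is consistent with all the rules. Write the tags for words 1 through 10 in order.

determiner adverb adjective adverb determiner adjective adverb determiner adverb verb

Candidates per position — 1:zraitiap {determiner}; 2:bousli {verb,adverb}; 3:speesur {adjective}; 4:kaulm {verb,adverb}; 5:zraitiap {determiner}; 6:speesur {adjective}; 7:kaulm {verb,adverb}; 8:zraitiap {determiner}; 9:zrat {verb,adverb}; 10:sloirp {verb}.
At position 2, choosing verb makes rule 2 impossible to satisfy; hence adverb.
At position 4, choosing verb makes rule 2 impossible to satisfy; hence adverb.
At position 7, choosing verb makes rule 2 impossible to satisfy; hence adverb.
At position 9, choosing verb makes rule 2 impossible to satisfy; hence adverb.
So the tagging must be: determiner adverb adjective adverb determiner adjective adverb determiner adverb verb.
Rule-by-rule: rule 1 ✓; rule 2 ✓; rule 3 ✓; rule 4 ✓; rule 5 ✓.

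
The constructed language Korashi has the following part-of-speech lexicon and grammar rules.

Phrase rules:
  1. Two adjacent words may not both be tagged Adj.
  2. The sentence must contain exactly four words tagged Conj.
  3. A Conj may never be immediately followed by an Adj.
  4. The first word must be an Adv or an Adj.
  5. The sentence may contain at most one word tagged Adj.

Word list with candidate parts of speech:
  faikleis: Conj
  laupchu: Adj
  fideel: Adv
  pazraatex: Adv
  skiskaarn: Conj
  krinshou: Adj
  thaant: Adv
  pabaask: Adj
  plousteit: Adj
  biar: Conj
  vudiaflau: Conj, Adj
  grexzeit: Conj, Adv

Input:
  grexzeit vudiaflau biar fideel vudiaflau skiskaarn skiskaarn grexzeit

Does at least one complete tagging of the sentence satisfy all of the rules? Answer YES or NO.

Candidates per position — 1:grexzeit {Conj,Adv}; 2:vudiaflau {Conj,Adj}; 3:biar {Conj}; 4:fideel {Adv}; 5:vudiaflau {Conj,Adj}; 6:skiskaarn {Conj}; 7:skiskaarn {Conj}; 8:grexzeit {Conj,Adv}.
One satisfying assignment: Adv Conj Conj Adv Adj Conj Conj Adv.
Check: rule 1 satisfied; rule 2 satisfied; rule 3 satisfied; rule 4 satisfied; rule 5 satisfied.

YES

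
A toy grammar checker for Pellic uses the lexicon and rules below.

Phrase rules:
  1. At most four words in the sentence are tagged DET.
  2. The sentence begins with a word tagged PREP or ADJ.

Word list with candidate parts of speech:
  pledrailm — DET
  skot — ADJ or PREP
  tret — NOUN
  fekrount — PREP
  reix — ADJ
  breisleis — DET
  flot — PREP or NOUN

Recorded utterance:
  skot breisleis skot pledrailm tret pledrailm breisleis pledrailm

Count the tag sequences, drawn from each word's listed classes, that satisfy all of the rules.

0

Candidates per position — 1:skot {ADJ,PREP}; 2:breisleis {DET}; 3:skot {ADJ,PREP}; 4:pledrailm {DET}; 5:tret {NOUN}; 6:pledrailm {DET}; 7:breisleis {DET}; 8:pledrailm {DET}.
There are 4 candidate sequences in total.
Rule 1 cannot be satisfied by any choice of tags from the lexicon.
So there is no consistent tagging.
Count = 0.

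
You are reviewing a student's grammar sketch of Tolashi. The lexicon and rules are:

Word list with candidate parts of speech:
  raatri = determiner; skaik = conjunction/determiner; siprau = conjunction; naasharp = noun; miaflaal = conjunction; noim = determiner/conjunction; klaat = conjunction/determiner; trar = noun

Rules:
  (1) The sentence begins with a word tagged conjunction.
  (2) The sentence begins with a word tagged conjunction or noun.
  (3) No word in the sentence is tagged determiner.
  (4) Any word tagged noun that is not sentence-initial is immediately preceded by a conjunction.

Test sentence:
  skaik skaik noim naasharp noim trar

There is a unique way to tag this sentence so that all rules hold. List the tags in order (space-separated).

Candidates per position — 1:skaik {conjunction,determiner}; 2:skaik {conjunction,determiner}; 3:noim {determiner,conjunction}; 4:naasharp {noun}; 5:noim {determiner,conjunction}; 6:trar {noun}.
Position 1: tagging it determiner would leave rule 1 unsatisfiable, so it must be conjunction.
Position 2: tagging it determiner would leave rule 3 unsatisfiable, so it must be conjunction.
Position 3: tagging it determiner would leave rule 3 unsatisfiable, so it must be conjunction.
Position 5: tagging it determiner would leave rule 3 unsatisfiable, so it must be conjunction.
The unique satisfying tagging is: conjunction conjunction conjunction noun conjunction noun.
Verifying each rule — rule 1 ✓; rule 2 ✓; rule 3 ✓; rule 4 ✓.

conjunction conjunction conjunction noun conjunction noun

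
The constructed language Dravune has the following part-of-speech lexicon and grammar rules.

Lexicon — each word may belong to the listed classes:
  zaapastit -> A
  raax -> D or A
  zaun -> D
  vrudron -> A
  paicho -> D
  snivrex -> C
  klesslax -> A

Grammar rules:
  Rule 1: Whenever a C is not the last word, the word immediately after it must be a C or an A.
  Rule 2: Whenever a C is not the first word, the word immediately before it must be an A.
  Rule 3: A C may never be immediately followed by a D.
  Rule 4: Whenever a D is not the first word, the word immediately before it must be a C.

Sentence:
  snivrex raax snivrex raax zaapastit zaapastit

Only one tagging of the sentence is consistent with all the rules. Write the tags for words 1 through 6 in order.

Candidates per position — 1:snivrex {C}; 2:raax {D,A}; 3:snivrex {C}; 4:raax {D,A}; 5:zaapastit {A}; 6:zaapastit {A}.
If word 2 were D, no tagging could satisfy rule 1; so word 2 is A.
If word 4 were D, no tagging could satisfy rule 1; so word 4 is A.
The only consistent sequence is: C A C A A A.
Checking: rule 1 satisfied; rule 2 satisfied; rule 3 satisfied; rule 4 satisfied.

C A C A A A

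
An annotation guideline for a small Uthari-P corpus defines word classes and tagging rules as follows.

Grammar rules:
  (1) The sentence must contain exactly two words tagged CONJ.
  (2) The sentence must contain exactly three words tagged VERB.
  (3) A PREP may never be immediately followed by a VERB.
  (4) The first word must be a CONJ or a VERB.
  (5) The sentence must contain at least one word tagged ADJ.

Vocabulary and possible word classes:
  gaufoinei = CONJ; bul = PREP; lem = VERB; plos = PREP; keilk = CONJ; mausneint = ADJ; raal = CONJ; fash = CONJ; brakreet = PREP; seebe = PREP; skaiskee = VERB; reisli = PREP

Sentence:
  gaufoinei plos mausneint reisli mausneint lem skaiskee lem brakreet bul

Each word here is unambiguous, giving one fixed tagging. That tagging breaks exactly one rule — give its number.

Fixed tagging: CONJ PREP ADJ PREP ADJ VERB VERB VERB PREP PREP.
Rule check: R1 fails, R2 ok, R3 ok, R4 ok, R5 ok.
Only rule 1 fails.

1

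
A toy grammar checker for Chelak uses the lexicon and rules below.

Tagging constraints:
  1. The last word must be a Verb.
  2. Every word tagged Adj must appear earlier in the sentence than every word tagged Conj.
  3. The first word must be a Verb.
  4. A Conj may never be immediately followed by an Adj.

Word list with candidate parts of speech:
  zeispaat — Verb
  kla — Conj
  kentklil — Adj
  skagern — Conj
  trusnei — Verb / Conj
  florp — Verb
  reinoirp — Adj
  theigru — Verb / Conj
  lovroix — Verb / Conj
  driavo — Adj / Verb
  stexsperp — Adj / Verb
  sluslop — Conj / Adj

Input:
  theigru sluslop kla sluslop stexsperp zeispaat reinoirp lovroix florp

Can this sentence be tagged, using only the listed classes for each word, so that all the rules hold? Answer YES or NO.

Candidates per position — 1:theigru {Verb,Conj}; 2:sluslop {Conj,Adj}; 3:kla {Conj}; 4:sluslop {Conj,Adj}; 5:stexsperp {Adj,Verb}; 6:zeispaat {Verb}; 7:reinoirp {Adj}; 8:lovroix {Verb,Conj}; 9:florp {Verb}.
Rule 2 cannot be satisfied by any choice of tags from the lexicon.
So there is no consistent tagging.

NO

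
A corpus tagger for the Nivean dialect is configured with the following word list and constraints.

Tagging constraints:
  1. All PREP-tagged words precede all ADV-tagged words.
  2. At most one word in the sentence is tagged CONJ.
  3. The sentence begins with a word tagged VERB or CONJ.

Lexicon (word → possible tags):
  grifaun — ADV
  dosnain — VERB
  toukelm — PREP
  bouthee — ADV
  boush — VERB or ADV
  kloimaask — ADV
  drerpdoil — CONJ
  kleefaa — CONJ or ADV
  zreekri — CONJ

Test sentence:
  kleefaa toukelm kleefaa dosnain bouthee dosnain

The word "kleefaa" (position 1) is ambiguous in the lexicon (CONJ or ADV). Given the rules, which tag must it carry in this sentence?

CONJ

Candidates per position — 1:kleefaa {CONJ,ADV}; 2:toukelm {PREP}; 3:kleefaa {CONJ,ADV}; 4:dosnain {VERB}; 5:bouthee {ADV}; 6:dosnain {VERB}.
At position 1, choosing ADV makes rule 1 impossible to satisfy; hence CONJ.
At position 3, choosing CONJ makes rule 2 impossible to satisfy; hence ADV.
That leaves exactly one tagging: CONJ PREP ADV VERB ADV VERB.
Check: rule 1 ok; rule 2 ok; rule 3 ok.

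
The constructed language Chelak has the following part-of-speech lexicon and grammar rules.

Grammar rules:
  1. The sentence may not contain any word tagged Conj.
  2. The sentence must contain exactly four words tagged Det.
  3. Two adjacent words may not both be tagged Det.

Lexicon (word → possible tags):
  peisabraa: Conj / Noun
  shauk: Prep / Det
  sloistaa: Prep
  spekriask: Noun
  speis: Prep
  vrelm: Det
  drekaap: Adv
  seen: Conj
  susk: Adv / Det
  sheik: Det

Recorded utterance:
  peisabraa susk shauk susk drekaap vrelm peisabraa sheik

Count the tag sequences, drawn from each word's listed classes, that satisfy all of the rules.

1

Candidates per position — 1:peisabraa {Conj,Noun}; 2:susk {Adv,Det}; 3:shauk {Prep,Det}; 4:susk {Adv,Det}; 5:drekaap {Adv}; 6:vrelm {Det}; 7:peisabraa {Conj,Noun}; 8:sheik {Det}.
There are 32 candidate sequences in total.
The sequences that satisfy every rule: Noun Det Prep Det Adv Det Noun Det.
Count = 1.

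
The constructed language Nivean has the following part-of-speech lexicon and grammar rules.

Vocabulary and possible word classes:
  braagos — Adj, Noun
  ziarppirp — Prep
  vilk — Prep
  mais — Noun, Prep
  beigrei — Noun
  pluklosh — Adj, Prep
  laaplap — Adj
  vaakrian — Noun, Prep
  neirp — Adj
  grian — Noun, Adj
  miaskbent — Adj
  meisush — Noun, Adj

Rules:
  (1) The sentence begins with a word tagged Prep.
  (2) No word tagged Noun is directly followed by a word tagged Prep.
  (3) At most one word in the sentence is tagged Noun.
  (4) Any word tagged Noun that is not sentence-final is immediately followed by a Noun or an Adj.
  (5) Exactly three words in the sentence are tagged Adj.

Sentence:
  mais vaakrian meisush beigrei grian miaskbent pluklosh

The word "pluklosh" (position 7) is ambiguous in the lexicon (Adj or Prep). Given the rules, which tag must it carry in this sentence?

Candidates per position — 1:mais {Noun,Prep}; 2:vaakrian {Noun,Prep}; 3:meisush {Noun,Adj}; 4:beigrei {Noun}; 5:grian {Noun,Adj}; 6:miaskbent {Adj}; 7:pluklosh {Adj,Prep}.
If word 1 were Noun, no tagging could satisfy rule 1; so word 1 is Prep.
If word 2 were Noun, no tagging could satisfy rule 3; so word 2 is Prep.
If word 3 were Noun, no tagging could satisfy rule 3; so word 3 is Adj.
If word 5 were Noun, no tagging could satisfy rule 3; so word 5 is Adj.
If word 7 were Adj, no tagging could satisfy rule 5; so word 7 is Prep.
The only consistent sequence is: Prep Prep Adj Noun Adj Adj Prep.
Rule-by-rule: rule 1 ok; rule 2 ok; rule 3 ok; rule 4 ok; rule 5 ok.

Prep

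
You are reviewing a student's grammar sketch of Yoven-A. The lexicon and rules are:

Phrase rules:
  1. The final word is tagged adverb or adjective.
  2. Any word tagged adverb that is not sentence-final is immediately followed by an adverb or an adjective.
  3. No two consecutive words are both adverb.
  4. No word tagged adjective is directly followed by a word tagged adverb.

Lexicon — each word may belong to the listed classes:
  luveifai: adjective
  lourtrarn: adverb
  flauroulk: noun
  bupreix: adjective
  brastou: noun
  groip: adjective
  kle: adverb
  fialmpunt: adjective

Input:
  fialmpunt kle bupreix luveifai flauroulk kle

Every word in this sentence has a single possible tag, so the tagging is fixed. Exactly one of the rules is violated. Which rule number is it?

4

Fixed tagging: adjective adverb adjective adjective noun adverb.
Applying the rules: R1 pass, R2 pass, R3 pass, R4 fail.
Only rule 4 fails.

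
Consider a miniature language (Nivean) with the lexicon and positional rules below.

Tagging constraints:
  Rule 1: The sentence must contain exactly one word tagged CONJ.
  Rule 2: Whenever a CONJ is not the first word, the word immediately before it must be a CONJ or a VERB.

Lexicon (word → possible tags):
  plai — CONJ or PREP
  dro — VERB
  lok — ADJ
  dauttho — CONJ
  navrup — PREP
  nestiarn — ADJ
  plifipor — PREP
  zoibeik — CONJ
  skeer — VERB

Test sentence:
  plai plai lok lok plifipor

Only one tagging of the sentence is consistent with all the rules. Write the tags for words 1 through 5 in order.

Candidates per position — 1:plai {CONJ,PREP}; 2:plai {CONJ,PREP}; 3:lok {ADJ}; 4:lok {ADJ}; 5:plifipor {PREP}.
The remaining ambiguous positions (1, 2) are resolved jointly — only one combination satisfies every rule.
That leaves exactly one tagging: CONJ PREP ADJ ADJ PREP.
Verifying each rule — rule 1 satisfied; rule 2 satisfied.

CONJ PREP ADJ ADJ PREP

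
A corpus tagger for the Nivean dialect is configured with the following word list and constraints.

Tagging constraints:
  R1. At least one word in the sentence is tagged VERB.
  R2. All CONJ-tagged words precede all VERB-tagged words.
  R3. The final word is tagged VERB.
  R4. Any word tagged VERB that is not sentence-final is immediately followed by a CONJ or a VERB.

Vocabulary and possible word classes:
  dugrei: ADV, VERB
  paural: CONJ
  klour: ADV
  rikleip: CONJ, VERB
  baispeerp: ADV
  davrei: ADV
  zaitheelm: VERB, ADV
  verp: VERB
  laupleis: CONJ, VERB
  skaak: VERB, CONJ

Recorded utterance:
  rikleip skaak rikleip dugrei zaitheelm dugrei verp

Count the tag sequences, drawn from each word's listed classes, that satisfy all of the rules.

Candidates per position — 1:rikleip {CONJ,VERB}; 2:skaak {VERB,CONJ}; 3:rikleip {CONJ,VERB}; 4:dugrei {ADV,VERB}; 5:zaitheelm {VERB,ADV}; 6:dugrei {ADV,VERB}; 7:verp {VERB}.
There are 64 candidate sequences in total.
Checking each against the rules leaves 7 sequences.
Count = 7.

7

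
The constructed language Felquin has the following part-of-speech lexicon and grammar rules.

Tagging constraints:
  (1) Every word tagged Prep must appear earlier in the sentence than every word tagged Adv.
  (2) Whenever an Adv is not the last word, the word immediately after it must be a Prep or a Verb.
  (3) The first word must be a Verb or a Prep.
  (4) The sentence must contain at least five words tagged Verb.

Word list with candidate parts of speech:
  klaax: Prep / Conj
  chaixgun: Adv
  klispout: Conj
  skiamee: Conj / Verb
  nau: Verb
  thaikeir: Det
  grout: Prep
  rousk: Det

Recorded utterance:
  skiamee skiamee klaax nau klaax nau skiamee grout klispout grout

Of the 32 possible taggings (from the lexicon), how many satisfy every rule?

4

Candidates per position — 1:skiamee {Conj,Verb}; 2:skiamee {Conj,Verb}; 3:klaax {Prep,Conj}; 4:nau {Verb}; 5:klaax {Prep,Conj}; 6:nau {Verb}; 7:skiamee {Conj,Verb}; 8:grout {Prep}; 9:klispout {Conj}; 10:grout {Prep}.
There are 32 candidate sequences in total.
The sequences that satisfy every rule: Verb Verb Prep Verb Prep Verb Verb Prep Conj Prep; Verb Verb Prep Verb Conj Verb Verb Prep Conj Prep; Verb Verb Conj Verb Prep Verb Verb Prep Conj Prep; Verb Verb Conj Verb Conj Verb Verb Prep Conj Prep.
Count = 4.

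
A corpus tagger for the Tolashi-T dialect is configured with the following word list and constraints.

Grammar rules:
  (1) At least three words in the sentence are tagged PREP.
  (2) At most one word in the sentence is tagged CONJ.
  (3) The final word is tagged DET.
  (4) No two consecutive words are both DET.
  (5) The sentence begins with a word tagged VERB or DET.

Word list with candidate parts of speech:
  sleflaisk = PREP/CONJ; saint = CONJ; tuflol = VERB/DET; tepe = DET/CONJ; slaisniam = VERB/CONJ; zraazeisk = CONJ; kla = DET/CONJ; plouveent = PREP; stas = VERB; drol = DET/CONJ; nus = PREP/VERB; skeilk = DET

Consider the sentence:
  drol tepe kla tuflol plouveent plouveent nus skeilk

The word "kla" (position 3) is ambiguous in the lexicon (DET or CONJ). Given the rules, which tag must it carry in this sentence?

Candidates per position — 1:drol {DET,CONJ}; 2:tepe {DET,CONJ}; 3:kla {DET,CONJ}; 4:tuflol {VERB,DET}; 5:plouveent {PREP}; 6:plouveent {PREP}; 7:nus {PREP,VERB}; 8:skeilk {DET}.
If word 1 were CONJ, no tagging could satisfy rule 5; so word 1 is DET.
If word 2 were DET, no tagging could satisfy rule 4; so word 2 is CONJ.
If word 3 were CONJ, no tagging could satisfy rule 2; so word 3 is DET.
If word 4 were DET, no tagging could satisfy rule 4; so word 4 is VERB.
If word 7 were VERB, no tagging could satisfy rule 1; so word 7 is PREP.
That leaves exactly one tagging: DET CONJ DET VERB PREP PREP PREP DET.
Check: rule 1 ok; rule 2 ok; rule 3 ok; rule 4 ok; rule 5 ok.

DET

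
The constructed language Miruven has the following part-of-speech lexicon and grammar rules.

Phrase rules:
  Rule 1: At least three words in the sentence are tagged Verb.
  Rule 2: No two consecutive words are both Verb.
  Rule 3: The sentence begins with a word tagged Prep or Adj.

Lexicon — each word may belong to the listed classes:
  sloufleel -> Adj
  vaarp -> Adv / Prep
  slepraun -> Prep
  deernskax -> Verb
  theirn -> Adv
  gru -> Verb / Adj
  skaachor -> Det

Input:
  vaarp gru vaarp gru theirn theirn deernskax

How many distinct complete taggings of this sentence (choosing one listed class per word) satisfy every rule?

2

Candidates per position — 1:vaarp {Adv,Prep}; 2:gru {Verb,Adj}; 3:vaarp {Adv,Prep}; 4:gru {Verb,Adj}; 5:theirn {Adv}; 6:theirn {Adv}; 7:deernskax {Verb}.
There are 16 candidate sequences in total.
The sequences that satisfy every rule: Prep Verb Adv Verb Adv Adv Verb; Prep Verb Prep Verb Adv Adv Verb.
Count = 2.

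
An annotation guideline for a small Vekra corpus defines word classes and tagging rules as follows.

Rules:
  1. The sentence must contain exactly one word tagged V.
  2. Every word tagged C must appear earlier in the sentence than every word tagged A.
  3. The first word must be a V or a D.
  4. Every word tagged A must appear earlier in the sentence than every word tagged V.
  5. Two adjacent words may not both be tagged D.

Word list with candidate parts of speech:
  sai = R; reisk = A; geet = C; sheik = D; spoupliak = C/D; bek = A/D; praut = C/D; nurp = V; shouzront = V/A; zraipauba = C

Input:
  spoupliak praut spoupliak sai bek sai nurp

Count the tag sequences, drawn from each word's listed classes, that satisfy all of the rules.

Candidates per position — 1:spoupliak {C,D}; 2:praut {C,D}; 3:spoupliak {C,D}; 4:sai {R}; 5:bek {A,D}; 6:sai {R}; 7:nurp {V}.
There are 16 candidate sequences in total.
The sequences that satisfy every rule: D C C R A R V; D C C R D R V; D C D R A R V; D C D R D R V.
Count = 4.

4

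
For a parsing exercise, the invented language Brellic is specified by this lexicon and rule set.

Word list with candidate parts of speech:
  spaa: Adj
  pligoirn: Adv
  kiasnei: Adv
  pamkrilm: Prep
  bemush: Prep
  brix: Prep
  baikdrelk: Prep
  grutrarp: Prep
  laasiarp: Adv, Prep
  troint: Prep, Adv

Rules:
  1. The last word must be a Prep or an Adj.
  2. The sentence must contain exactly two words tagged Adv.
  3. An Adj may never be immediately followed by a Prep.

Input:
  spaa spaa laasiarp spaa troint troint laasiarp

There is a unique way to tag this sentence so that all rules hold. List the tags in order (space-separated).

Candidates per position — 1:spaa {Adj}; 2:spaa {Adj}; 3:laasiarp {Adv,Prep}; 4:spaa {Adj}; 5:troint {Prep,Adv}; 6:troint {Prep,Adv}; 7:laasiarp {Adv,Prep}.
Position 3: Prep is ruled out by rule 3; that leaves Adv.
Position 5: Prep is ruled out by rule 3; that leaves Adv.
Position 6: Adv is ruled out by rule 2; that leaves Prep.
Position 7: Adv is ruled out by rule 1; that leaves Prep.
The unique satisfying tagging is: Adj Adj Adv Adj Adv Prep Prep.
Rule-by-rule: rule 1 ok; rule 2 ok; rule 3 ok.

Adj Adj Adv Adj Adv Prep Prep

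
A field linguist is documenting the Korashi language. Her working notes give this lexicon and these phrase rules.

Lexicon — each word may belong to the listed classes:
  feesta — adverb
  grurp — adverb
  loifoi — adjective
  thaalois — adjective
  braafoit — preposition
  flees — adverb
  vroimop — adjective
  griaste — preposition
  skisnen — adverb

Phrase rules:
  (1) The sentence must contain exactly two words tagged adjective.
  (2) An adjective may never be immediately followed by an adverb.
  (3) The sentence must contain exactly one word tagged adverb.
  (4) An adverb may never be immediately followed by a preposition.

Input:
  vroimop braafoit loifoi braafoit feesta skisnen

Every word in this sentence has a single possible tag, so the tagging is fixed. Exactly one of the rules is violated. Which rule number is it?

Fixed tagging: adjective preposition adjective preposition adverb adverb.
Checking each rule: R1 ok, R2 ok, R3 fails, R4 ok.
Only rule 3 fails.

3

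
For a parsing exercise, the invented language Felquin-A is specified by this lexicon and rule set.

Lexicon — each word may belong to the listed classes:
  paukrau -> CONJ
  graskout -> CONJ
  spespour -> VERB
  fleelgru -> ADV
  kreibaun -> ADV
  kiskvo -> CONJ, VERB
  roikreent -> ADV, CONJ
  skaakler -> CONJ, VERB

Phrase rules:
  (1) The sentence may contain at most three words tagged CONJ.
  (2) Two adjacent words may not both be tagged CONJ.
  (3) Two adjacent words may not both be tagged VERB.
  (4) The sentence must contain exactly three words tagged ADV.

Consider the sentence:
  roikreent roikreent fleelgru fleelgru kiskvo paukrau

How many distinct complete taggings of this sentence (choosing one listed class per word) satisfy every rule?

Candidates per position — 1:roikreent {ADV,CONJ}; 2:roikreent {ADV,CONJ}; 3:fleelgru {ADV}; 4:fleelgru {ADV}; 5:kiskvo {CONJ,VERB}; 6:paukrau {CONJ}.
There are 8 candidate sequences in total.
The sequences that satisfy every rule: ADV CONJ ADV ADV VERB CONJ; CONJ ADV ADV ADV VERB CONJ.
Count = 2.

2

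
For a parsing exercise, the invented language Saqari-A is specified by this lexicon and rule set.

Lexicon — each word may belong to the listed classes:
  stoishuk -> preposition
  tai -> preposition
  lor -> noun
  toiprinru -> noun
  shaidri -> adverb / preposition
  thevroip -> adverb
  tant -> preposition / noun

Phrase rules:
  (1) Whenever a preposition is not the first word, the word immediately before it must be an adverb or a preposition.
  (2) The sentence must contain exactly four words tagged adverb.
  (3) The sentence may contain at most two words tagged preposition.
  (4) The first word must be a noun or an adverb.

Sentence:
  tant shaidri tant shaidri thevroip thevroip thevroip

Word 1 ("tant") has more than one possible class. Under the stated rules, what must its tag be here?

noun

Candidates per position — 1:tant {preposition,noun}; 2:shaidri {adverb,preposition}; 3:tant {preposition,noun}; 4:shaidri {adverb,preposition}; 5:thevroip {adverb}; 6:thevroip {adverb}; 7:thevroip {adverb}.
At position 1, choosing preposition makes rule 4 impossible to satisfy; hence noun.
At position 2, choosing preposition makes rule 1 impossible to satisfy; hence adverb.
At position 4, choosing adverb makes rule 2 impossible to satisfy; hence preposition.
At position 3, choosing noun makes rule 1 impossible to satisfy; hence preposition.
So the tagging must be: noun adverb preposition preposition adverb adverb adverb.
Verifying each rule — rule 1 satisfied; rule 2 satisfied; rule 3 satisfied; rule 4 satisfied.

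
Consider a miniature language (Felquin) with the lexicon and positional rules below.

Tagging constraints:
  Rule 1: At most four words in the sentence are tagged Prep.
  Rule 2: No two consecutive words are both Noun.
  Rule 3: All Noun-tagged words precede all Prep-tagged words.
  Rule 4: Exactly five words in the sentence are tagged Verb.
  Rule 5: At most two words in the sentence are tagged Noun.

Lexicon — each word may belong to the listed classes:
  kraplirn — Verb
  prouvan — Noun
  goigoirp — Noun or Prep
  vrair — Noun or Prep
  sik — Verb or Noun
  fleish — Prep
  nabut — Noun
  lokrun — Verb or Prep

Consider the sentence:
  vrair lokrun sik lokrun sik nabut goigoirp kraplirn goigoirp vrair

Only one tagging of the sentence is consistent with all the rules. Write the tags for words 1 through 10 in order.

Candidates per position — 1:vrair {Noun,Prep}; 2:lokrun {Verb,Prep}; 3:sik {Verb,Noun}; 4:lokrun {Verb,Prep}; 5:sik {Verb,Noun}; 6:nabut {Noun}; 7:goigoirp {Noun,Prep}; 8:kraplirn {Verb}; 9:goigoirp {Noun,Prep}; 10:vrair {Noun,Prep}.
Position 1: Prep is ruled out by rule 3; that leaves Noun.
Position 2: Prep is ruled out by rule 3; that leaves Verb.
Position 3: Noun is ruled out by rule 4; that leaves Verb.
Position 4: Prep is ruled out by rule 3; that leaves Verb.
Position 5: Noun is ruled out by rule 2; that leaves Verb.
Position 7: Noun is ruled out by rule 2; that leaves Prep.
Position 9: Noun is ruled out by rule 3; that leaves Prep.
Position 10: Noun is ruled out by rule 3; that leaves Prep.
That leaves exactly one tagging: Noun Verb Verb Verb Verb Noun Prep Verb Prep Prep.
Verifying each rule — rule 1 ✓; rule 2 ✓; rule 3 ✓; rule 4 ✓; rule 5 ✓.

Noun Verb Verb Verb Verb Noun Prep Verb Prep Prep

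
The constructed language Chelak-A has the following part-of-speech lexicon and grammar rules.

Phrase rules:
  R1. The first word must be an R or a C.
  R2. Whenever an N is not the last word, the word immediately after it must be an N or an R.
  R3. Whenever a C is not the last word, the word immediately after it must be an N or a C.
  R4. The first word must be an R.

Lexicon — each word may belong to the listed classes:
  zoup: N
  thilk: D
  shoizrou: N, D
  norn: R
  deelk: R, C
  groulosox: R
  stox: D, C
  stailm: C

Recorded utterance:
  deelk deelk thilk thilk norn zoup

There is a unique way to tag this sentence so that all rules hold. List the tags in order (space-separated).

R R D D R N

Candidates per position — 1:deelk {R,C}; 2:deelk {R,C}; 3:thilk {D}; 4:thilk {D}; 5:norn {R}; 6:zoup {N}.
If word 1 were C, no tagging could satisfy rule 3; so word 1 is R.
If word 2 were C, no tagging could satisfy rule 3; so word 2 is R.
The only consistent sequence is: R R D D R N.
Checking: rule 1 ok; rule 2 ok; rule 3 ok; rule 4 ok.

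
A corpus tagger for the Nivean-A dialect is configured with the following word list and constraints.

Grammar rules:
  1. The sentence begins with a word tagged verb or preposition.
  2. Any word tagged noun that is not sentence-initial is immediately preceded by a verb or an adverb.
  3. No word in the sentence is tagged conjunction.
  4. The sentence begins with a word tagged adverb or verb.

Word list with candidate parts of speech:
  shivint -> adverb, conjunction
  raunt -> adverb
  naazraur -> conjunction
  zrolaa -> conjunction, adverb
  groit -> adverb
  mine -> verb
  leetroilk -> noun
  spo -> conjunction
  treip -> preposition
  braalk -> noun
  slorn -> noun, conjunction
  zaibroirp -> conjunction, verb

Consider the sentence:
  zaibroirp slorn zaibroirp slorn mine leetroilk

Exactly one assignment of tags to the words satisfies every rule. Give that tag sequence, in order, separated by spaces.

Candidates per position — 1:zaibroirp {conjunction,verb}; 2:slorn {noun,conjunction}; 3:zaibroirp {conjunction,verb}; 4:slorn {noun,conjunction}; 5:mine {verb}; 6:leetroilk {noun}.
Position 1: tagging it conjunction would leave rule 1 unsatisfiable, so it must be verb.
Position 2: tagging it conjunction would leave rule 3 unsatisfiable, so it must be noun.
Position 3: tagging it conjunction would leave rule 3 unsatisfiable, so it must be verb.
Position 4: tagging it conjunction would leave rule 3 unsatisfiable, so it must be noun.
The unique satisfying tagging is: verb noun verb noun verb noun.
Rule-by-rule: rule 1 holds; rule 2 holds; rule 3 holds; rule 4 holds.

verb noun verb noun verb noun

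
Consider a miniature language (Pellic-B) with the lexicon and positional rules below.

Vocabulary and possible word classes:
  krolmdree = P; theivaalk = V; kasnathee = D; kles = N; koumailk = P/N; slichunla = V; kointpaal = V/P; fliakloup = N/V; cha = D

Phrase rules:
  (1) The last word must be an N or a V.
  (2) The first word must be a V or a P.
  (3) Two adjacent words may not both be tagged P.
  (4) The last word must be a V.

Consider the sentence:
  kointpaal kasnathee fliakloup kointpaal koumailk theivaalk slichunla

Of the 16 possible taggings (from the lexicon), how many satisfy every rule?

Candidates per position — 1:kointpaal {V,P}; 2:kasnathee {D}; 3:fliakloup {N,V}; 4:kointpaal {V,P}; 5:koumailk {P,N}; 6:theivaalk {V}; 7:slichunla {V}.
There are 16 candidate sequences in total.
Checking each against the rules leaves 12 sequences.
Count = 12.

12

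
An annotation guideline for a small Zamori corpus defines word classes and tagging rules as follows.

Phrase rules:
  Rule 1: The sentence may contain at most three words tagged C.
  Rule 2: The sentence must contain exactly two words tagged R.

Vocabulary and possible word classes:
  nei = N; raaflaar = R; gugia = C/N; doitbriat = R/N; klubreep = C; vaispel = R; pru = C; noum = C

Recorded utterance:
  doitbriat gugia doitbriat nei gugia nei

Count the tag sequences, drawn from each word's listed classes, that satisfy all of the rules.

Candidates per position — 1:doitbriat {R,N}; 2:gugia {C,N}; 3:doitbriat {R,N}; 4:nei {N}; 5:gugia {C,N}; 6:nei {N}.
There are 16 candidate sequences in total.
The sequences that satisfy every rule: R C R N C N; R C R N N N; R N R N C N; R N R N N N.
Count = 4.

4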